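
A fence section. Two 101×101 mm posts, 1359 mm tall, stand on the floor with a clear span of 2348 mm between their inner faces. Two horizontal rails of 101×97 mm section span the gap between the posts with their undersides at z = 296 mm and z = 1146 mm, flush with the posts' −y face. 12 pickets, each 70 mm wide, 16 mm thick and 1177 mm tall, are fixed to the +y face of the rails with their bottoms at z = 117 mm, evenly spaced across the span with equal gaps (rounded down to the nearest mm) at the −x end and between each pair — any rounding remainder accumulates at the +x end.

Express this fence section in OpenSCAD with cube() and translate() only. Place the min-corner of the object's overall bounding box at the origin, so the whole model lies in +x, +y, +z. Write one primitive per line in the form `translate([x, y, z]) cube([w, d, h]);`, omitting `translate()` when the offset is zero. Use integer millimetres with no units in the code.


cube([101, 101, 1359]);
translate([2449, 0, 0]) cube([101, 101, 1359]);
translate([101, 0, 296]) cube([2348, 101, 97]);
translate([101, 0, 1146]) cube([2348, 101, 97]);
translate([217, 101, 117]) cube([70, 16, 1177]);
translate([403, 101, 117]) cube([70, 16, 1177]);
translate([589, 101, 117]) cube([70, 16, 1177]);
translate([775, 101, 117]) cube([70, 16, 1177]);
translate([961, 101, 117]) cube([70, 16, 1177]);
translate([1147, 101, 117]) cube([70, 16, 1177]);
translate([1333, 101, 117]) cube([70, 16, 1177]);
translate([1519, 101, 117]) cube([70, 16, 1177]);
translate([1705, 101, 117]) cube([70, 16, 1177]);
translate([1891, 101, 117]) cube([70, 16, 1177]);
translate([2077, 101, 117]) cube([70, 16, 1177]);
translate([2263, 101, 117]) cube([70, 16, 1177]);


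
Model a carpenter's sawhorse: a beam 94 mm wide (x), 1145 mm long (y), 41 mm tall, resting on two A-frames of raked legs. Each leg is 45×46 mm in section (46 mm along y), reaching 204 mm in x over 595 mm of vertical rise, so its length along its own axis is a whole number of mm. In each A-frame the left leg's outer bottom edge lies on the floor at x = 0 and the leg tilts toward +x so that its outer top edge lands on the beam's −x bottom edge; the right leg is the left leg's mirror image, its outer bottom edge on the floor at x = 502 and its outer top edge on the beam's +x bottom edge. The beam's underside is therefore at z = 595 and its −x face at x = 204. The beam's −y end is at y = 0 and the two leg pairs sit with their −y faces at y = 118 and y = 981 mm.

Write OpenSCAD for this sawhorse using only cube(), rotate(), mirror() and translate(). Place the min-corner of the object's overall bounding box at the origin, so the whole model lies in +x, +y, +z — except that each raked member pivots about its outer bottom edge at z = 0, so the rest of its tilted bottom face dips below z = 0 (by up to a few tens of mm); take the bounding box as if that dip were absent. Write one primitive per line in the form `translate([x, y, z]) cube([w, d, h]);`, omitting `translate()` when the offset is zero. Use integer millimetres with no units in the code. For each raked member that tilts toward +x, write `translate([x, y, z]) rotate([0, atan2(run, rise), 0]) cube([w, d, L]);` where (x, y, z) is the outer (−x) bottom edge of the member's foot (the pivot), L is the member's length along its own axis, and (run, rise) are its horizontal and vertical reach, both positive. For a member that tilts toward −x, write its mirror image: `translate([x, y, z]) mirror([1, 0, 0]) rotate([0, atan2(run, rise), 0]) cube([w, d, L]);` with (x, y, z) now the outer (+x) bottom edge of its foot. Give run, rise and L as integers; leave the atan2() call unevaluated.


translate([204, 0, 595]) cube([94, 1145, 41]);
translate([0, 118, 0]) rotate([0, atan2(204, 595), 0]) cube([45, 46, 629]);
translate([502, 118, 0]) mirror([1, 0, 0]) rotate([0, atan2(204, 595), 0]) cube([45, 46, 629]);
translate([0, 981, 0]) rotate([0, atan2(204, 595), 0]) cube([45, 46, 629]);
translate([502, 981, 0]) mirror([1, 0, 0]) rotate([0, atan2(204, 595), 0]) cube([45, 46, 629]);


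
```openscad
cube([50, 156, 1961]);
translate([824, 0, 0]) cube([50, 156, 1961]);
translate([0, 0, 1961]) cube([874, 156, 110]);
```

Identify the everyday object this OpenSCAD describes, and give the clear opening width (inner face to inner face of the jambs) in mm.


A door frame. The clear opening width is 774 mm.

Two 1961 mm tall posts with a header on top — a door frame. The left jamb is 50 mm wide at x = 0; the right jamb starts at x = 824. The clear opening is 824 − 50 = 774 mm.


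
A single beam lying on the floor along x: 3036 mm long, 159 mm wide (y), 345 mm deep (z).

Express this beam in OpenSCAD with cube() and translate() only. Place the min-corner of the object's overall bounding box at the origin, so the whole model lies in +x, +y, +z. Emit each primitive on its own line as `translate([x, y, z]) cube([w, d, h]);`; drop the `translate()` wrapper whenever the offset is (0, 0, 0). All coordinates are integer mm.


cube([3036, 159, 345]);


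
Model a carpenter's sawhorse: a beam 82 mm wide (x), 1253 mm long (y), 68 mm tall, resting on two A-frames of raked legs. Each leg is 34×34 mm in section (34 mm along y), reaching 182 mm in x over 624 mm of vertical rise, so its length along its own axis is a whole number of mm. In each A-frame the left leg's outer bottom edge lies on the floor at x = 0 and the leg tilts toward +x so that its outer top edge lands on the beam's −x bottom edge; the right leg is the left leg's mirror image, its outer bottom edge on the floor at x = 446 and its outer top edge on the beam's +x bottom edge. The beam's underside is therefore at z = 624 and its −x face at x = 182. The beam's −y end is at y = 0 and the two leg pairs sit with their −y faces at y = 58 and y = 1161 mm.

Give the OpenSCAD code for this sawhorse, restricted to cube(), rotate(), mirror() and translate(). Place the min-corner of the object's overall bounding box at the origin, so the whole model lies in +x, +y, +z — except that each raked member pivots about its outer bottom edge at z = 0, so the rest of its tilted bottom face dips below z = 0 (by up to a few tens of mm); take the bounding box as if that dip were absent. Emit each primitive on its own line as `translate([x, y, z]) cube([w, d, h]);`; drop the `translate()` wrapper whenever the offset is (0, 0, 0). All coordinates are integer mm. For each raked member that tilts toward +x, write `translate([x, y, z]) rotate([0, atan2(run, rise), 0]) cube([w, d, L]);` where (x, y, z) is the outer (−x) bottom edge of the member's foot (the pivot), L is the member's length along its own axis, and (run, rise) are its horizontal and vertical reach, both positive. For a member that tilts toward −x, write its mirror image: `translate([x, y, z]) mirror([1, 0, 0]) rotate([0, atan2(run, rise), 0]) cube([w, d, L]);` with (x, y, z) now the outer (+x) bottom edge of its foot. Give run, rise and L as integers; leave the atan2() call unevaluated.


// leg length = √(182² + 624²) = 650
// right-leg outer foot x = 2·182 + 82 = 446
// beam min-corner = (182, 0, 624)
translate([182, 0, 624]) cube([82, 1253, 68]);
translate([0, 58, 0]) rotate([0, atan2(182, 624), 0]) cube([34, 34, 650]);
translate([446, 58, 0]) mirror([1, 0, 0]) rotate([0, atan2(182, 624), 0]) cube([34, 34, 650]);
translate([0, 1161, 0]) rotate([0, atan2(182, 624), 0]) cube([34, 34, 650]);
translate([446, 1161, 0]) mirror([1, 0, 0]) rotate([0, atan2(182, 624), 0]) cube([34, 34, 650]);


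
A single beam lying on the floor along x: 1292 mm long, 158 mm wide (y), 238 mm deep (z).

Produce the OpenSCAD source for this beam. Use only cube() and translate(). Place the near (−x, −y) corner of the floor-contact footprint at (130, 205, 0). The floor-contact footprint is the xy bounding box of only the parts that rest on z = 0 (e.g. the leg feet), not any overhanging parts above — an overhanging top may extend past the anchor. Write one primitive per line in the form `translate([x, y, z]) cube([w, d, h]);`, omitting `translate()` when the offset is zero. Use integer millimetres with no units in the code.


translate([130, 205, 0]) cube([1292, 158, 238]);


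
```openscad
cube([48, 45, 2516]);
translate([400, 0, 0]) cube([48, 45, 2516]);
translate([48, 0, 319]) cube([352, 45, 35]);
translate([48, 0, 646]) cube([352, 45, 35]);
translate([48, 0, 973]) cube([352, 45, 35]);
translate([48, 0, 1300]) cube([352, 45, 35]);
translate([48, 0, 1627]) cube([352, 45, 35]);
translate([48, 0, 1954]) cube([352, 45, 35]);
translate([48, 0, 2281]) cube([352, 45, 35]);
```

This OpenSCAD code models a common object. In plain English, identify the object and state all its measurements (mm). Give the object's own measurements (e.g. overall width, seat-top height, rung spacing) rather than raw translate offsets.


A straight ladder. Two 48×45 mm vertical rails, 2516 mm tall, stand 448 mm apart (outside-to-outside) with their front faces coplanar on the −y side. 7 rungs, each 45 mm deep and 35 mm tall, span between the inner faces of the rails, front faces flush with the rails. The lowest rung's underside is at z = 319 mm and rungs are spaced 327 mm apart (underside to underside).


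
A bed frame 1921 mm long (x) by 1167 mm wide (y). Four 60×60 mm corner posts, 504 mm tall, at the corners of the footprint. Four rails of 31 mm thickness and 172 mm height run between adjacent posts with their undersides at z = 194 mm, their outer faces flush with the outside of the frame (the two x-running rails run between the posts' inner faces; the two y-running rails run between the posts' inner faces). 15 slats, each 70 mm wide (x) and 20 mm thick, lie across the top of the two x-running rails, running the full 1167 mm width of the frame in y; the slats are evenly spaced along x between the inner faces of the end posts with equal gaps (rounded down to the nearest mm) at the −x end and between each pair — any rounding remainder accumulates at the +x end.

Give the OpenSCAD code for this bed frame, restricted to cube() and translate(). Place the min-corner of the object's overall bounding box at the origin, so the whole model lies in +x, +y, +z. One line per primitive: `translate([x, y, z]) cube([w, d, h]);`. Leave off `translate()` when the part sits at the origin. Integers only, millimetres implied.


cube([60, 60, 504]);
translate([0, 1107, 0]) cube([60, 60, 504]);
translate([1861, 0, 0]) cube([60, 60, 504]);
translate([1861, 1107, 0]) cube([60, 60, 504]);
translate([60, 0, 194]) cube([1801, 31, 172]);
translate([60, 1136, 194]) cube([1801, 31, 172]);
translate([0, 60, 194]) cube([31, 1047, 172]);
translate([1890, 60, 194]) cube([31, 1047, 172]);
translate([106, 0, 366]) cube([70, 1167, 20]);
translate([222, 0, 366]) cube([70, 1167, 20]);
translate([338, 0, 366]) cube([70, 1167, 20]);
translate([454, 0, 366]) cube([70, 1167, 20]);
translate([570, 0, 366]) cube([70, 1167, 20]);
translate([686, 0, 366]) cube([70, 1167, 20]);
translate([802, 0, 366]) cube([70, 1167, 20]);
translate([918, 0, 366]) cube([70, 1167, 20]);
translate([1034, 0, 366]) cube([70, 1167, 20]);
translate([1150, 0, 366]) cube([70, 1167, 20]);
translate([1266, 0, 366]) cube([70, 1167, 20]);
translate([1382, 0, 366]) cube([70, 1167, 20]);
translate([1498, 0, 366]) cube([70, 1167, 20]);
translate([1614, 0, 366]) cube([70, 1167, 20]);
translate([1730, 0, 366]) cube([70, 1167, 20]);


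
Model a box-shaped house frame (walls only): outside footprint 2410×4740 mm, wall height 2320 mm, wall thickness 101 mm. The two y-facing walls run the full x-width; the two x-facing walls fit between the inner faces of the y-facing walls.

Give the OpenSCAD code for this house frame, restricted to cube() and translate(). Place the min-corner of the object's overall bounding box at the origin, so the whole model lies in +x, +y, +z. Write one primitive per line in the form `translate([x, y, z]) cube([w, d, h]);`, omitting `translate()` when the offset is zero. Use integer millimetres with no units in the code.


cube([2410, 101, 2320]);
translate([0, 4639, 0]) cube([2410, 101, 2320]);
translate([0, 101, 0]) cube([101, 4538, 2320]);
translate([2309, 101, 0]) cube([101, 4538, 2320]);


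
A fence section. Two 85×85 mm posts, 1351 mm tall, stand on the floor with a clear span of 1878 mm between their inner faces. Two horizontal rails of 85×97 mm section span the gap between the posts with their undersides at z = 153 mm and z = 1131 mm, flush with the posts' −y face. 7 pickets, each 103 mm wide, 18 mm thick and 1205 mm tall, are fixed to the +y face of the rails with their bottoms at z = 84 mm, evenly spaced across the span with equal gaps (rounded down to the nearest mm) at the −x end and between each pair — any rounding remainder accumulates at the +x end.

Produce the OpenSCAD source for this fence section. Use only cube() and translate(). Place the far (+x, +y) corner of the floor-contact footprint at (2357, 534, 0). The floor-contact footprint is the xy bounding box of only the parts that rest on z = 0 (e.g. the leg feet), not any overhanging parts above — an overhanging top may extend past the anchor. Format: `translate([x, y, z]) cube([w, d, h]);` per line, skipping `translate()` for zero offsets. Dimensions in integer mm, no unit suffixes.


translate([309, 449, 0]) cube([85, 85, 1351]);
translate([2272, 449, 0]) cube([85, 85, 1351]);
translate([394, 449, 153]) cube([1878, 85, 97]);
translate([394, 449, 1131]) cube([1878, 85, 97]);
translate([538, 534, 84]) cube([103, 18, 1205]);
translate([785, 534, 84]) cube([103, 18, 1205]);
translate([1032, 534, 84]) cube([103, 18, 1205]);
translate([1279, 534, 84]) cube([103, 18, 1205]);
translate([1526, 534, 84]) cube([103, 18, 1205]);
translate([1773, 534, 84]) cube([103, 18, 1205]);
translate([2020, 534, 84]) cube([103, 18, 1205]);


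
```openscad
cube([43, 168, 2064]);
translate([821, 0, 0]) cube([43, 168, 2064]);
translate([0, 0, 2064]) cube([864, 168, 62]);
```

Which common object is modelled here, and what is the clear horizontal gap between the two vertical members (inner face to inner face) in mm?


A door frame. The clear opening width is 778 mm.

Two 2064 mm tall posts with a header on top — a door frame. The left jamb is 43 mm wide at x = 0; the right jamb starts at x = 821. The clear opening is 821 − 43 = 778 mm.


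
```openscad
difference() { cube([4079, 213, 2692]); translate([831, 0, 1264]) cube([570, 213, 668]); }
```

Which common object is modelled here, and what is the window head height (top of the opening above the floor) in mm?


A wall with a window opening. The window head height is 1932 mm.

A wall with a rectangular opening subtracted — a window. Sill at z = 1264, opening 668 mm tall, so the head is at 1264 + 668 = 1932 mm.


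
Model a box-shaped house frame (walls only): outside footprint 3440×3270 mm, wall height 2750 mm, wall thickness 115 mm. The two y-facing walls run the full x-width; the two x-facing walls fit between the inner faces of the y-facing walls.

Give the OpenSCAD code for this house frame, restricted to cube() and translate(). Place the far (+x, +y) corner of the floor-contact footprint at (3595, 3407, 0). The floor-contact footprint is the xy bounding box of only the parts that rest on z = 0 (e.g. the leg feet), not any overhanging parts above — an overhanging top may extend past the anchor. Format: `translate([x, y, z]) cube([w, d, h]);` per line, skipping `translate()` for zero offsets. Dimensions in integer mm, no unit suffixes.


translate([155, 137, 0]) cube([3440, 115, 2750]);
translate([155, 3292, 0]) cube([3440, 115, 2750]);
translate([155, 252, 0]) cube([115, 3040, 2750]);
translate([3480, 252, 0]) cube([115, 3040, 2750]);


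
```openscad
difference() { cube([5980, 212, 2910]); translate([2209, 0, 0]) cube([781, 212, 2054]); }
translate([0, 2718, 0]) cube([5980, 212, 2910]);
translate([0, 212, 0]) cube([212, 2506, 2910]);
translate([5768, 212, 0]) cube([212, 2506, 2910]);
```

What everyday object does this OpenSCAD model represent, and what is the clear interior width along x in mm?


A single room. The interior width is 5556 mm.

Four walls enclosing a rectangle with a door in the front wall — a room. Outside width 5980 minus two 212 mm walls gives 5556 mm.


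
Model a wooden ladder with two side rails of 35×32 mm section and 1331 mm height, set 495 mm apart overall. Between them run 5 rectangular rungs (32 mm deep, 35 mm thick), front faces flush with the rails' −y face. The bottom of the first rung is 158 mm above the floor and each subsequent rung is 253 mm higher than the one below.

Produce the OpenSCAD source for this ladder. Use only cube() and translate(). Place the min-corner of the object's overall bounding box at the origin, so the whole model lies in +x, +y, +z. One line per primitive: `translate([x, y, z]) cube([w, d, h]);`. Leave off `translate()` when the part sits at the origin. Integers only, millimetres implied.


cube([35, 32, 1331]);
translate([460, 0, 0]) cube([35, 32, 1331]);
translate([35, 0, 158]) cube([425, 32, 35]);
translate([35, 0, 411]) cube([425, 32, 35]);
translate([35, 0, 664]) cube([425, 32, 35]);
translate([35, 0, 917]) cube([425, 32, 35]);
translate([35, 0, 1170]) cube([425, 32, 35]);


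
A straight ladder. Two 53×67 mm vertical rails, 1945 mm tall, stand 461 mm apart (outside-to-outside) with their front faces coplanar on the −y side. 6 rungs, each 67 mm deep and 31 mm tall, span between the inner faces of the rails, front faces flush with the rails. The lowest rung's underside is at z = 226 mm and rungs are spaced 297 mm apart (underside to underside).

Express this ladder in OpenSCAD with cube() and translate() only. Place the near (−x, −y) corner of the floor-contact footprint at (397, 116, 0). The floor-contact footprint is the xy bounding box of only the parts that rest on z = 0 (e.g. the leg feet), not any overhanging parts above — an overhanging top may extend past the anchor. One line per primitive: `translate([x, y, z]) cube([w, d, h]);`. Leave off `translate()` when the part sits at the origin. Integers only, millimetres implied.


translate([397, 116, 0]) cube([53, 67, 1945]);
translate([805, 116, 0]) cube([53, 67, 1945]);
translate([450, 116, 226]) cube([355, 67, 31]);
translate([450, 116, 523]) cube([355, 67, 31]);
translate([450, 116, 820]) cube([355, 67, 31]);
translate([450, 116, 1117]) cube([355, 67, 31]);
translate([450, 116, 1414]) cube([355, 67, 31]);
translate([450, 116, 1711]) cube([355, 67, 31]);


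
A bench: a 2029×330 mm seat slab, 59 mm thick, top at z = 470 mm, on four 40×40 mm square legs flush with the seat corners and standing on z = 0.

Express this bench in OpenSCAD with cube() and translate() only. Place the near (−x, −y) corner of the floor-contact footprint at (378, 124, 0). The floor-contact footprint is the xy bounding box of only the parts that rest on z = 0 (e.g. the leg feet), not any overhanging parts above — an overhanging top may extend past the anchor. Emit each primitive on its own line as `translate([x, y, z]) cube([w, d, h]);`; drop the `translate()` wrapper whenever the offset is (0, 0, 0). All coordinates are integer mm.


translate([378, 124, 411]) cube([2029, 330, 59]);
translate([378, 124, 0]) cube([40, 40, 411]);
translate([378, 414, 0]) cube([40, 40, 411]);
translate([2367, 124, 0]) cube([40, 40, 411]);
translate([2367, 414, 0]) cube([40, 40, 411]);


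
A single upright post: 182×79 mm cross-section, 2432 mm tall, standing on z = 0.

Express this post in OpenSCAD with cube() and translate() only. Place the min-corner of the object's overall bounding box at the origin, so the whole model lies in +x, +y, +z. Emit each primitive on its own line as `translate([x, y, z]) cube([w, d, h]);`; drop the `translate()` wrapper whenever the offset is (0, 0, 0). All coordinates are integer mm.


cube([182, 79, 2432]);


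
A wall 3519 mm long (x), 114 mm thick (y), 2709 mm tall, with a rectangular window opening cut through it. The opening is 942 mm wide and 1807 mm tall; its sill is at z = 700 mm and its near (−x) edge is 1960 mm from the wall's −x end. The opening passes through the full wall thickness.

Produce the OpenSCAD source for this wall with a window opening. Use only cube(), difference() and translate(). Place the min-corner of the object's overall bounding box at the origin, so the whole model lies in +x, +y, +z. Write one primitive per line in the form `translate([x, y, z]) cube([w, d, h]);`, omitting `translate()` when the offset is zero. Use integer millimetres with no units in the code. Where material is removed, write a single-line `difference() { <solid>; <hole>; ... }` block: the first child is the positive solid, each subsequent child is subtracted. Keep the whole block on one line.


difference() { cube([3519, 114, 2709]); translate([1960, 0, 700]) cube([942, 114, 1807]); }


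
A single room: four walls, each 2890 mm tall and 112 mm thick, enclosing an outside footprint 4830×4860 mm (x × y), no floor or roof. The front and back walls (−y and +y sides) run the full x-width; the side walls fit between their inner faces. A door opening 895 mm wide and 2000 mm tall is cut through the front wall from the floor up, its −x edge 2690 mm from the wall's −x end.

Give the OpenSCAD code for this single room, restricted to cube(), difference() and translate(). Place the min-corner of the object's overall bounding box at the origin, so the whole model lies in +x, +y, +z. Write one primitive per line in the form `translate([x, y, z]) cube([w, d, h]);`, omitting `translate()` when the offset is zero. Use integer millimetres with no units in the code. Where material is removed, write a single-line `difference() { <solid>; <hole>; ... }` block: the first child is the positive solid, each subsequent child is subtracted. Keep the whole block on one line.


difference() { cube([4830, 112, 2890]); translate([2690, 0, 0]) cube([895, 112, 2000]); }
translate([0, 4748, 0]) cube([4830, 112, 2890]);
translate([0, 112, 0]) cube([112, 4636, 2890]);
translate([4718, 112, 0]) cube([112, 4636, 2890]);


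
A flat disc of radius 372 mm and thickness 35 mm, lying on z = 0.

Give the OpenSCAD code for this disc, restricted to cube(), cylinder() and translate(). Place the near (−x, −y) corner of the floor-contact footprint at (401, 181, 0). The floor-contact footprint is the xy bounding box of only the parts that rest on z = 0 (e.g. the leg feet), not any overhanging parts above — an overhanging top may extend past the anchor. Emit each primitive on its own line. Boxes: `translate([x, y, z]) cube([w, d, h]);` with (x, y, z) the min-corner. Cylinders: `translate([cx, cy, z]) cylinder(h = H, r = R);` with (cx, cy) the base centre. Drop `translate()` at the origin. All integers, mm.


translate([773, 553, 0]) cylinder(h = 35, r = 372);


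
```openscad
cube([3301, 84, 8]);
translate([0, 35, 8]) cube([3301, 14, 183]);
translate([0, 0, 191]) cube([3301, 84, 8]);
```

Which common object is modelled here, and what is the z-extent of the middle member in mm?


An I-beam. The web height is 183 mm.

Two wide flanges with a thin centred web — an I-beam. Overall 199 mm minus two 8 mm flanges gives a web of 199 − 2·8 = 183 mm.


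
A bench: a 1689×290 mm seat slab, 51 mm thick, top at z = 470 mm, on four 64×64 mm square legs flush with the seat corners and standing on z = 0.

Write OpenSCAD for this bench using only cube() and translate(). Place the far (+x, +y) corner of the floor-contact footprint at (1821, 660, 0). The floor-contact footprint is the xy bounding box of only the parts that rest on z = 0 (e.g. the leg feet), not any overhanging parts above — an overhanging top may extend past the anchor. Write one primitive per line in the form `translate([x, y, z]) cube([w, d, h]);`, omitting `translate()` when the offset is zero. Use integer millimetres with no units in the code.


translate([132, 370, 419]) cube([1689, 290, 51]);
translate([132, 370, 0]) cube([64, 64, 419]);
translate([132, 596, 0]) cube([64, 64, 419]);
translate([1757, 370, 0]) cube([64, 64, 419]);
translate([1757, 596, 0]) cube([64, 64, 419]);


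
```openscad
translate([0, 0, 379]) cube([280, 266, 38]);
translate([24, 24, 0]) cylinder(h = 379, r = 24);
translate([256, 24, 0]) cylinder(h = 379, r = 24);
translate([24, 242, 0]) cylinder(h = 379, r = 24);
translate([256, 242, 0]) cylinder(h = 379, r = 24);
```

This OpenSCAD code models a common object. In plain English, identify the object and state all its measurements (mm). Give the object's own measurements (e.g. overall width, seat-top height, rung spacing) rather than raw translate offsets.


A four-legged stool. The seat is a 280×266×38 mm slab whose top surface is at z = 417 mm; four round legs, each 48 mm in diameter, run from the floor (z = 0) to the underside of the seat, each leg's axis is inset half a diameter from the nearest pair of seat edges (so the leg's bounding box is flush with the corner).


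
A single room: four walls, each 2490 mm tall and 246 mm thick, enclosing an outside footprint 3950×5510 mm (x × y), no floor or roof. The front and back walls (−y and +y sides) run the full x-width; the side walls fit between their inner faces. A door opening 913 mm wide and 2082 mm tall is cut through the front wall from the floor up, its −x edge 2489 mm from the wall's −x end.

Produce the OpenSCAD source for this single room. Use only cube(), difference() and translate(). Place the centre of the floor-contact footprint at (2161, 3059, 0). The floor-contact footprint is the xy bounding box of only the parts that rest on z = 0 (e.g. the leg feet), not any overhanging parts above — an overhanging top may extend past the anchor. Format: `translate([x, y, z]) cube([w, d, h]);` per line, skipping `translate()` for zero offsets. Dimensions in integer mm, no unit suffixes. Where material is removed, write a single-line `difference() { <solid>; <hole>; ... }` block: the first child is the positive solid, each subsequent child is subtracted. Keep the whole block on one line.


difference() { translate([186, 304, 0]) cube([3950, 246, 2490]); translate([2675, 304, 0]) cube([913, 246, 2082]); }
translate([186, 5568, 0]) cube([3950, 246, 2490]);
translate([186, 550, 0]) cube([246, 5018, 2490]);
translate([3890, 550, 0]) cube([246, 5018, 2490]);


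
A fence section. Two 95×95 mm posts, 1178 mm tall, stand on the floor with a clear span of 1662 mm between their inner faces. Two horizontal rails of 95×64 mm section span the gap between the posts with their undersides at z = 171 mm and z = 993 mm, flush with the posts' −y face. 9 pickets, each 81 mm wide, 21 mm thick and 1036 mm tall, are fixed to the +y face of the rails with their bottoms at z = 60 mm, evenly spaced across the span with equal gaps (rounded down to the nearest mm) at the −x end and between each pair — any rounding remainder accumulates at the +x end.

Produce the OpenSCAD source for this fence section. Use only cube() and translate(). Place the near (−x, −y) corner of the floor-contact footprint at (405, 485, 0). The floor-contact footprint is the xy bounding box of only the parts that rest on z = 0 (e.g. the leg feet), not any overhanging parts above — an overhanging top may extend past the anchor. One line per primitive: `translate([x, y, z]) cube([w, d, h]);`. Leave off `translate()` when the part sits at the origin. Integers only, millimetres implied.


translate([405, 485, 0]) cube([95, 95, 1178]);
translate([2162, 485, 0]) cube([95, 95, 1178]);
translate([500, 485, 171]) cube([1662, 95, 64]);
translate([500, 485, 993]) cube([1662, 95, 64]);
translate([593, 580, 60]) cube([81, 21, 1036]);
translate([767, 580, 60]) cube([81, 21, 1036]);
translate([941, 580, 60]) cube([81, 21, 1036]);
translate([1115, 580, 60]) cube([81, 21, 1036]);
translate([1289, 580, 60]) cube([81, 21, 1036]);
translate([1463, 580, 60]) cube([81, 21, 1036]);
translate([1637, 580, 60]) cube([81, 21, 1036]);
translate([1811, 580, 60]) cube([81, 21, 1036]);
translate([1985, 580, 60]) cube([81, 21, 1036]);


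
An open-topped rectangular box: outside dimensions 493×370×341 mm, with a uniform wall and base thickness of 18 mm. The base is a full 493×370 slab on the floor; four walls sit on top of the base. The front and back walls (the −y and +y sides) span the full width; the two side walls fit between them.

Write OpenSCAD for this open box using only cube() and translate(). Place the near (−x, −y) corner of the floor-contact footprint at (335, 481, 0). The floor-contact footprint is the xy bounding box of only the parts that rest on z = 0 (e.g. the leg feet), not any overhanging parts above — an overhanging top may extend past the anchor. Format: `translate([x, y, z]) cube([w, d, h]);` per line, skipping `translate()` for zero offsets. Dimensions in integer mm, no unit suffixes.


translate([335, 481, 0]) cube([493, 370, 18]);
translate([335, 481, 18]) cube([493, 18, 323]);
translate([335, 833, 18]) cube([493, 18, 323]);
translate([335, 499, 18]) cube([18, 334, 323]);
translate([810, 499, 18]) cube([18, 334, 323]);


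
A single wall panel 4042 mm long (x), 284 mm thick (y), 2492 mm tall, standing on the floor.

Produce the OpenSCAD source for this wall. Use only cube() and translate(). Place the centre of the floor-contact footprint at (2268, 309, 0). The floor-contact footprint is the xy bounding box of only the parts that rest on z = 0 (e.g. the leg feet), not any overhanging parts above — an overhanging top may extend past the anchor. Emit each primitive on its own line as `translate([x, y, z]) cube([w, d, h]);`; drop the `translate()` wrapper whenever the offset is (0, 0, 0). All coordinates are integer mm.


translate([247, 167, 0]) cube([4042, 284, 2492]);


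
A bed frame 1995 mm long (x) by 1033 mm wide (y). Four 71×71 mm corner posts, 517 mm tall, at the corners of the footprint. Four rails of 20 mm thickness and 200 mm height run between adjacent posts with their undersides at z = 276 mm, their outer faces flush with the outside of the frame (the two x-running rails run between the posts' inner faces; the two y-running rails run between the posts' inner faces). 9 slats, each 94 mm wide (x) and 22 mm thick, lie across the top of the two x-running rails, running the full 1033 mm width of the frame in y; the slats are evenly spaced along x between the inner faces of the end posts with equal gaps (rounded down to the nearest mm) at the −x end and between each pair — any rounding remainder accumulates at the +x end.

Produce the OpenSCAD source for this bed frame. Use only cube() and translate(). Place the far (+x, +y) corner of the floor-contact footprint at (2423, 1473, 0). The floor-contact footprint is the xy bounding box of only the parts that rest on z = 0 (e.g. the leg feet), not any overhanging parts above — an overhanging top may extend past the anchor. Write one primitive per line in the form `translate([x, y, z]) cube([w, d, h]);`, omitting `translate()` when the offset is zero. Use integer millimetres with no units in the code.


translate([428, 440, 0]) cube([71, 71, 517]);
translate([428, 1402, 0]) cube([71, 71, 517]);
translate([2352, 440, 0]) cube([71, 71, 517]);
translate([2352, 1402, 0]) cube([71, 71, 517]);
translate([499, 440, 276]) cube([1853, 20, 200]);
translate([499, 1453, 276]) cube([1853, 20, 200]);
translate([428, 511, 276]) cube([20, 891, 200]);
translate([2403, 511, 276]) cube([20, 891, 200]);
translate([599, 440, 476]) cube([94, 1033, 22]);
translate([793, 440, 476]) cube([94, 1033, 22]);
translate([987, 440, 476]) cube([94, 1033, 22]);
translate([1181, 440, 476]) cube([94, 1033, 22]);
translate([1375, 440, 476]) cube([94, 1033, 22]);
translate([1569, 440, 476]) cube([94, 1033, 22]);
translate([1763, 440, 476]) cube([94, 1033, 22]);
translate([1957, 440, 476]) cube([94, 1033, 22]);
translate([2151, 440, 476]) cube([94, 1033, 22]);


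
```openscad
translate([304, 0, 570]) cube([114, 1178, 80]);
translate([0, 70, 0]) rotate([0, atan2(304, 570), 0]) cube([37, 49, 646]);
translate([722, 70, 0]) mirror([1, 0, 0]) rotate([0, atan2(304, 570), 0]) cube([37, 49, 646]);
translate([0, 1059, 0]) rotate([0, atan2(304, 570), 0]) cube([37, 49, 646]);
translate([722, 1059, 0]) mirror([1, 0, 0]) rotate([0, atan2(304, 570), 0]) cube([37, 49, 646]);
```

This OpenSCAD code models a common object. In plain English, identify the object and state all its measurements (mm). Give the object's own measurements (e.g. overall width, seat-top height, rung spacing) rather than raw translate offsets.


A sawhorse. A 114×1178×80 mm beam (x, y, z) sits on two A-frame leg pairs. Each pair is two raked legs of 37×49 mm section (49 mm along y) splaying symmetrically in x. Each leg rises 570 mm vertically over 304 mm of horizontal reach and is 646 mm long along its own axis. Every leg's outer bottom edge rests on the floor and its outer top edge meets a bottom edge of the beam — the left legs (tilting toward +x) meet the beam's −x bottom edge, the right legs (their mirror images, tilting toward −x) meet its +x bottom edge — so the leg tops tuck under the beam, the beam's underside is 570 mm above the floor, and the feet are 722 mm apart outside-to-outside with the beam centred between them. The two leg pairs are set in 70 mm from either end of the beam.


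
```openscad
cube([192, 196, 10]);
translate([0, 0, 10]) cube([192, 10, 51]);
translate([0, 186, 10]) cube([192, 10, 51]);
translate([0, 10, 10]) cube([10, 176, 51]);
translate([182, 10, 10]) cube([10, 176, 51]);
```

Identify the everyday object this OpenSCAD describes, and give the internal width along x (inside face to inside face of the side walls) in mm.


An open box. The internal width is 172 mm.

A 192×196 base slab with four walls standing on it — an open box. The base is 192 mm wide and the walls are 10 mm thick, so the internal width is 192 − 2 × 10 = 172 mm.


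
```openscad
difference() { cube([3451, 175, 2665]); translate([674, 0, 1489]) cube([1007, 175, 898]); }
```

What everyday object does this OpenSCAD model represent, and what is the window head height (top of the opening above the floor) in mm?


A wall with a window opening. The window head height is 2387 mm.

A wall with a rectangular opening subtracted — a window. Sill at z = 1489, opening 898 mm tall, so the head is at 1489 + 898 = 2387 mm.


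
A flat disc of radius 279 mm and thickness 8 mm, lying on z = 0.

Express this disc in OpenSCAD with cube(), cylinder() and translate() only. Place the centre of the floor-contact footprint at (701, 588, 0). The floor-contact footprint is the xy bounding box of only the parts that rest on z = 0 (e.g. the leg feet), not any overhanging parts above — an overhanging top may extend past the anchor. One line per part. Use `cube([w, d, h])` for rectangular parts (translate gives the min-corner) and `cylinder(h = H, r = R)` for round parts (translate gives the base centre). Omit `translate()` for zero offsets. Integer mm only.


translate([701, 588, 0]) cylinder(h = 8, r = 279);


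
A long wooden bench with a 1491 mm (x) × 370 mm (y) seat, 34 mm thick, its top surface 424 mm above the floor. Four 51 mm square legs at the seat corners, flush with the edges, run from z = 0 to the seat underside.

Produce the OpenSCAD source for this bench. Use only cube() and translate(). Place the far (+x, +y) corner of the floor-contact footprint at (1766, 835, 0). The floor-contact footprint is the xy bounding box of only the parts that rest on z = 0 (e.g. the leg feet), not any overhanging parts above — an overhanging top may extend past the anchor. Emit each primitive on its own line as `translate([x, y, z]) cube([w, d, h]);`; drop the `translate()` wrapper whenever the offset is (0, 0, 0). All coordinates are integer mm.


translate([275, 465, 390]) cube([1491, 370, 34]);
translate([275, 465, 0]) cube([51, 51, 390]);
translate([275, 784, 0]) cube([51, 51, 390]);
translate([1715, 465, 0]) cube([51, 51, 390]);
translate([1715, 784, 0]) cube([51, 51, 390]);


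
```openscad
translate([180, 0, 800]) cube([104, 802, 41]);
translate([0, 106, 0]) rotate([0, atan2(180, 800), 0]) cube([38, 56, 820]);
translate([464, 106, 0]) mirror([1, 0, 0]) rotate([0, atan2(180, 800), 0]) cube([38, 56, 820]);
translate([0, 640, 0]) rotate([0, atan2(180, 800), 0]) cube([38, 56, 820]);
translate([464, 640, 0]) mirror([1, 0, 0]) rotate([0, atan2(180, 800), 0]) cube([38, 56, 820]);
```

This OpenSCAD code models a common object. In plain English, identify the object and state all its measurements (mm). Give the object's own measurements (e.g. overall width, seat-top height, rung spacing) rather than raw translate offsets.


A sawhorse. A 104×802×41 mm beam (x, y, z) sits on two A-frame leg pairs. Each pair is two raked legs of 38×56 mm section (56 mm along y) splaying symmetrically in x. Each leg rises 800 mm vertically over 180 mm of horizontal reach and is 820 mm long along its own axis. Every leg's outer bottom edge rests on the floor and its outer top edge meets a bottom edge of the beam — the left legs (tilting toward +x) meet the beam's −x bottom edge, the right legs (their mirror images, tilting toward −x) meet its +x bottom edge — so the leg tops tuck under the beam, the beam's underside is 800 mm above the floor, and the feet are 464 mm apart outside-to-outside with the beam centred between them. The two leg pairs are set in 106 mm from either end of the beam.


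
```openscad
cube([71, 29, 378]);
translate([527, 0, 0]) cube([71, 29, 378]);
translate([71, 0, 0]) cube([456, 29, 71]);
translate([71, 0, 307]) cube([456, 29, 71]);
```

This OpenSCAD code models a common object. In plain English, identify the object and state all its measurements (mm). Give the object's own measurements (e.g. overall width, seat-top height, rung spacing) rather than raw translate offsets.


A rectangular picture frame lying in the x–z plane (depth along y). The opening is 456 mm wide (x) by 236 mm tall (z), surrounded by a border 71 mm wide on all four sides. The frame is 29 mm deep and is made of two full-height vertical stiles with two horizontal rails fitted between them.


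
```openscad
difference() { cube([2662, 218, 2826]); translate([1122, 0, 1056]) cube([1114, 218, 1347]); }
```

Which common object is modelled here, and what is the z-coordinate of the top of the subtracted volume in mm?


A wall with a window opening. The window head height is 2403 mm.

A wall with a rectangular opening subtracted — a window. Sill at z = 1056, opening 1347 mm tall, so the head is at 1056 + 1347 = 2403 mm.


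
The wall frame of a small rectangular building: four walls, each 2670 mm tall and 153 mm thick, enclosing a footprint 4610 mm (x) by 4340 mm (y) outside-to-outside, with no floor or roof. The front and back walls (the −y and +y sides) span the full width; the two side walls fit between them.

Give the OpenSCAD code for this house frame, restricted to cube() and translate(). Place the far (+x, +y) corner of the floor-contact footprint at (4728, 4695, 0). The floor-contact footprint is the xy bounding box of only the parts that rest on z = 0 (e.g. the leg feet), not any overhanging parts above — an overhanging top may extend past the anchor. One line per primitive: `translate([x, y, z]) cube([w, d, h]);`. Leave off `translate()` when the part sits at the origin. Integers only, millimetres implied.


translate([118, 355, 0]) cube([4610, 153, 2670]);
translate([118, 4542, 0]) cube([4610, 153, 2670]);
translate([118, 508, 0]) cube([153, 4034, 2670]);
translate([4575, 508, 0]) cube([153, 4034, 2670]);


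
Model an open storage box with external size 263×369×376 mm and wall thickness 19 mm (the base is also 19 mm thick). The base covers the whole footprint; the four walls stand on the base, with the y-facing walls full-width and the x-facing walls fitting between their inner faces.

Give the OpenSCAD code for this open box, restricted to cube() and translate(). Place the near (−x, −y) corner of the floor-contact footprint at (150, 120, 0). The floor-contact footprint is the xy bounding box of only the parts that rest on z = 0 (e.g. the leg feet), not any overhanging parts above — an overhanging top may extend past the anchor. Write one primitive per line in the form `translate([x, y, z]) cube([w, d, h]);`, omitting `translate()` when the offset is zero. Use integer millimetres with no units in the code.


translate([150, 120, 0]) cube([263, 369, 19]);
translate([150, 120, 19]) cube([263, 19, 357]);
translate([150, 470, 19]) cube([263, 19, 357]);
translate([150, 139, 19]) cube([19, 331, 357]);
translate([394, 139, 19]) cube([19, 331, 357]);
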